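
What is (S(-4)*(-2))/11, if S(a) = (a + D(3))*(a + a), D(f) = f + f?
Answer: 32/11 ≈ 2.9091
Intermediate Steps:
D(f) = 2*f
S(a) = 2*a*(6 + a) (S(a) = (a + 2*3)*(a + a) = (a + 6)*(2*a) = (6 + a)*(2*a) = 2*a*(6 + a))
(S(-4)*(-2))/11 = ((2*(-4)*(6 - 4))*(-2))/11 = ((2*(-4)*2)*(-2))*(1/11) = -16*(-2)*(1/11) = 32*(1/11) = 32/11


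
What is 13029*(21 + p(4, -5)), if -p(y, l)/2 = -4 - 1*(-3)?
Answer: 299667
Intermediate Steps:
p(y, l) = 2 (p(y, l) = -2*(-4 - 1*(-3)) = -2*(-4 + 3) = -2*(-1) = 2)
13029*(21 + p(4, -5)) = 13029*(21 + 2) = 13029*23 = 299667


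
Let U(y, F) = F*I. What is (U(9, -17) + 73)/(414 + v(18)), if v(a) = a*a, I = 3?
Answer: 11/369 ≈ 0.029810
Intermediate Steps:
U(y, F) = 3*F (U(y, F) = F*3 = 3*F)
v(a) = a²
(U(9, -17) + 73)/(414 + v(18)) = (3*(-17) + 73)/(414 + 18²) = (-51 + 73)/(414 + 324) = 22/738 = 22*(1/738) = 11/369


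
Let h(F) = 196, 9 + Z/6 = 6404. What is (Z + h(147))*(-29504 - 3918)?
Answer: -1288952852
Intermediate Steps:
Z = 38370 (Z = -54 + 6*6404 = -54 + 38424 = 38370)
(Z + h(147))*(-29504 - 3918) = (38370 + 196)*(-29504 - 3918) = 38566*(-33422) = -1288952852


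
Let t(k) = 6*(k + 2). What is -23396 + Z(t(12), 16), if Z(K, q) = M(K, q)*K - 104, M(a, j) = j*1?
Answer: -22156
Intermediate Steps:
M(a, j) = j
t(k) = 12 + 6*k (t(k) = 6*(2 + k) = 12 + 6*k)
Z(K, q) = -104 + K*q (Z(K, q) = q*K - 104 = K*q - 104 = -104 + K*q)
-23396 + Z(t(12), 16) = -23396 + (-104 + (12 + 6*12)*16) = -23396 + (-104 + (12 + 72)*16) = -23396 + (-104 + 84*16) = -23396 + (-104 + 1344) = -23396 + 1240 = -22156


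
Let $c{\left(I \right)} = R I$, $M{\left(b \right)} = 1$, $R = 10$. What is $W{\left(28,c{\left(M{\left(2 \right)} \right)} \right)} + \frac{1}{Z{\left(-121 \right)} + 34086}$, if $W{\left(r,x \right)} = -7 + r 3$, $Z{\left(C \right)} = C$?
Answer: $\frac{2615306}{33965} \approx 77.0$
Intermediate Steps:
$c{\left(I \right)} = 10 I$
$W{\left(r,x \right)} = -7 + 3 r$
$W{\left(28,c{\left(M{\left(2 \right)} \right)} \right)} + \frac{1}{Z{\left(-121 \right)} + 34086} = \left(-7 + 3 \cdot 28\right) + \frac{1}{-121 + 34086} = \left(-7 + 84\right) + \frac{1}{33965} = 77 + \frac{1}{33965} = \frac{2615306}{33965}$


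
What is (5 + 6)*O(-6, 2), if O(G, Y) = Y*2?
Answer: 44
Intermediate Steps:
O(G, Y) = 2*Y
(5 + 6)*O(-6, 2) = (5 + 6)*(2*2) = 11*4 = 44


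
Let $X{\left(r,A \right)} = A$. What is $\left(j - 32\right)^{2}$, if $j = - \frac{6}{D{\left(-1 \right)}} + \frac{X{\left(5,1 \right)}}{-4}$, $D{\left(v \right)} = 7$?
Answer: $\frac{859329}{784} \approx 1096.1$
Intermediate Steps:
$j = - \frac{31}{28}$ ($j = - \frac{6}{7} + 1 \frac{1}{-4} = \left(-6\right) \frac{1}{7} + 1 \left(- \frac{1}{4}\right) = - \frac{6}{7} - \frac{1}{4} = - \frac{31}{28} \approx -1.1071$)
$\left(j - 32\right)^{2} = \left(- \frac{31}{28} - 32\right)^{2} = \left(- \frac{927}{28}\right)^{2} = \frac{859329}{784}$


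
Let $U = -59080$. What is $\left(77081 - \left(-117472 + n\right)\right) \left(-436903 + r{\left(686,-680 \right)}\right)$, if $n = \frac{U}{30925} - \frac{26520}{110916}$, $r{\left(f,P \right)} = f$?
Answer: $- \frac{373211159841963377}{4397535} \approx -8.4868 \cdot 10^{10}$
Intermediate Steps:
$n = - \frac{9452626}{4397535}$ ($n = - \frac{59080}{30925} - \frac{26520}{110916} = \left(-59080\right) \frac{1}{30925} - \frac{170}{711} = - \frac{11816}{6185} - \frac{170}{711} = - \frac{9452626}{4397535} \approx -2.1495$)
$\left(77081 - \left(-117472 + n\right)\right) \left(-436903 + r{\left(686,-680 \right)}\right) = \left(77081 + \left(117472 - - \frac{9452626}{4397535}\right)\right) \left(-436903 + 686\right) = \left(77081 + \left(117472 + \frac{9452626}{4397535}\right)\right) \left(-436217\right) = \left(77081 + \frac{516596684146}{4397535}\right) \left(-436217\right) = \frac{855563079481}{4397535} \left(-436217\right) = - \frac{373211159841963377}{4397535}$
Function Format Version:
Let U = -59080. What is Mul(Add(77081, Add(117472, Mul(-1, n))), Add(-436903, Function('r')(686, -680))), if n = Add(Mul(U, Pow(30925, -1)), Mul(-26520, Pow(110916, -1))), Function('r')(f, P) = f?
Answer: Rational(-373211159841963377, 4397535) ≈ -8.4868e+10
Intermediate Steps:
n = Rational(-9452626, 4397535) (n = Add(Mul(-59080, Pow(30925, -1)), Mul(-26520, Pow(110916, -1))) = Add(Mul(-59080, Rational(1, 30925)), Mul(-26520, Rational(1, 110916))) = Add(Rational(-11816, 6185), Rational(-170, 711)) = Rational(-9452626, 4397535) ≈ -2.1495)
Mul(Add(77081, Add(117472, Mul(-1, n))), Add(-436903, Function('r')(686, -680))) = Mul(Add(77081, Add(117472, Mul(-1, Rational(-9452626, 4397535)))), Add(-436903, 686)) = Mul(Add(77081, Add(117472, Rational(9452626, 4397535))), -436217) = Mul(Add(77081, Rational(516596684146, 4397535)), -436217) = Mul(Rational(855563079481, 4397535), -436217) = Rational(-373211159841963377, 4397535)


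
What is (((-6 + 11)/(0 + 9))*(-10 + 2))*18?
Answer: -80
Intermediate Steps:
(((-6 + 11)/(0 + 9))*(-10 + 2))*18 = ((5/9)*(-8))*18 = -40/9*18 = -80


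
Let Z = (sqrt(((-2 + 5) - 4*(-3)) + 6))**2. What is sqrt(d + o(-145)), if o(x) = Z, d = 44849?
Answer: sqrt(44870) ≈ 211.83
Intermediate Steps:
Z = 21 (Z = (sqrt((3 + 12) + 6))**2 = (sqrt(15 + 6))**2 = (sqrt(21))**2 = 21)
o(x) = 21
sqrt(d + o(-145)) = sqrt(44849 + 21) = sqrt(44870)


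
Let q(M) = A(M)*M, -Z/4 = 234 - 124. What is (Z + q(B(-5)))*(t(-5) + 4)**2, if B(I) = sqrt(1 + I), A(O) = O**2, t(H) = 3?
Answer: -21560 - 392*I ≈ -21560.0 - 392.0*I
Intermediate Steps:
Z = -440 (Z = -4*(234 - 124) = -4*110 = -440)
q(M) = M**3 (q(M) = M**2*M = M**3)
(Z + q(B(-5)))*(t(-5) + 4)**2 = (-440 + (sqrt(1 - 5))**3)*(3 + 4)**2 = (-440 + (sqrt(-4))**3)*7**2 = (-440 + (2*I)**3)*49 = (-440 - 8*I)*49 = -21560 - 392*I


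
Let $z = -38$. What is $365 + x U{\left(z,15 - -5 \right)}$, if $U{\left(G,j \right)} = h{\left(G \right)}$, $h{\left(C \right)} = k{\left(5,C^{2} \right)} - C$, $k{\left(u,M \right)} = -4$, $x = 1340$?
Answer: $45925$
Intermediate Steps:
$h{\left(C \right)} = -4 - C$
$U{\left(G,j \right)} = -4 - G$
$365 + x U{\left(z,15 - -5 \right)} = 365 + 1340 \left(-4 - -38\right) = 365 + 1340 \left(-4 + 38\right) = 365 + 1340 \cdot 34 = 365 + 45560 = 45925$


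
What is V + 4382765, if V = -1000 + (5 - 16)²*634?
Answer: 4458479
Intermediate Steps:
V = 75714 (V = -1000 + (-11)²*634 = -1000 + 121*634 = -1000 + 76714 = 75714)
V + 4382765 = 75714 + 4382765 = 4458479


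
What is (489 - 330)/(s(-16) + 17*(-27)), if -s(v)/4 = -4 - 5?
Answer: -53/141 ≈ -0.37589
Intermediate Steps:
s(v) = 36 (s(v) = -4*(-4 - 5) = -4*(-9) = 36)
(489 - 330)/(s(-16) + 17*(-27)) = (489 - 330)/(36 + 17*(-27)) = 159/(36 - 459) = 159/(-423) = 159*(-1/423) = -53/141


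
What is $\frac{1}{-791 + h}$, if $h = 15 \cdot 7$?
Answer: $- \frac{1}{686} \approx -0.0014577$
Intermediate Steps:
$h = 105$
$\frac{1}{-791 + h} = \frac{1}{-791 + 105} = \frac{1}{-686} = - \frac{1}{686}$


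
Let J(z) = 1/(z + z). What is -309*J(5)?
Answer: -309/10 ≈ -30.900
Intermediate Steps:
J(z) = 1/(2*z)
-309*J(5) = -309/(2*5) = -309*1/10 = -309/10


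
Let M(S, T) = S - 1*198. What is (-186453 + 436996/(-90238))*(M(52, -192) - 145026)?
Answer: 1221301753846660/45119 ≈ 2.7068e+10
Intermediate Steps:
M(S, T) = -198 + S (M(S, T) = S - 198 = -198 + S)
(-186453 + 436996/(-90238))*(M(52, -192) - 145026) = (-186453 + 436996/(-90238))*((-198 + 52) - 145026) = (-186453 + 436996*(-1/90238))*(-146 - 145026) = (-186453 - 218498/45119)*(-145172) = -8412791405/45119*(-145172) = 1221301753846660/45119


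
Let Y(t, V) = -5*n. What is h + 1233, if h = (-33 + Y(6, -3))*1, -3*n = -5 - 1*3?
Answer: 3560/3 ≈ 1186.7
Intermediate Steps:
n = 8/3 (n = -(-5 - 1*3)/3 = -(-5 - 3)/3 = -⅓*(-8) = 8/3 ≈ 2.6667)
Y(t, V) = -40/3 (Y(t, V) = -5*8/3 = -40/3)
h = -139/3 (h = (-33 - 40/3)*1 = -139/3*1 = -139/3 ≈ -46.333)
h + 1233 = -139/3 + 1233 = 3560/3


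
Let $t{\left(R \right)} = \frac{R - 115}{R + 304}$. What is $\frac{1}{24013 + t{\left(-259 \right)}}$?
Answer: $\frac{45}{1080211} \approx 4.1659 \cdot 10^{-5}$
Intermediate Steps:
$t{\left(R \right)} = \frac{-115 + R}{304 + R}$
$\frac{1}{24013 + t{\left(-259 \right)}} = \frac{1}{24013 + \frac{-115 - 259}{304 - 259}} = \frac{1}{24013 + \frac{1}{45} \left(-374\right)} = \frac{1}{24013 - \frac{374}{45}} = \frac{1}{\frac{1080211}{45}} = \frac{45}{1080211}$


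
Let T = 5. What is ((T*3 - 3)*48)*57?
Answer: 32832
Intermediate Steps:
((T*3 - 3)*48)*57 = ((5*3 - 3)*48)*57 = ((15 - 3)*48)*57 = (12*48)*57 = 576*57 = 32832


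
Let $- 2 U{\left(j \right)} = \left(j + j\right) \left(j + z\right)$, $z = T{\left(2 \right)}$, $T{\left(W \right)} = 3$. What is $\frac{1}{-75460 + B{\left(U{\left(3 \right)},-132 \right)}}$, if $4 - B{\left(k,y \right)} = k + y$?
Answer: $- \frac{1}{75306} \approx -1.3279 \cdot 10^{-5}$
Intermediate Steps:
$z = 3$
$U{\left(j \right)} = - j \left(3 + j\right)$ ($U{\left(j \right)} = - \frac{\left(j + j\right) \left(j + 3\right)}{2} = - \frac{2 j \left(3 + j\right)}{2} = - j \left(3 + j\right)$)
$B{\left(k,y \right)} = 4 - k - y$ ($B{\left(k,y \right)} = 4 - \left(k + y\right) = 4 - k - y$)
$\frac{1}{-75460 + B{\left(U{\left(3 \right)},-132 \right)}} = \frac{1}{-75460 - \left(-136 - 3 \left(3 + 3\right)\right)} = \frac{1}{-75460 + \left(4 - \left(-1\right) 3 \cdot 6 + 132\right)} = \frac{1}{-75460 + \left(4 - -18 + 132\right)} = \frac{1}{-75460 + \left(4 + 18 + 132\right)} = \frac{1}{-75460 + 154} = \frac{1}{-75306} = - \frac{1}{75306}$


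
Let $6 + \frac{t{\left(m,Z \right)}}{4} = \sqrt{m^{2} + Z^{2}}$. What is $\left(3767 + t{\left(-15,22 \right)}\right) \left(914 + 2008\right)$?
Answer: $10937046 + 11688 \sqrt{709} \approx 1.1248 \cdot 10^{7}$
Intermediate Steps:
$t{\left(m,Z \right)} = -24 + 4 \sqrt{Z^{2} + m^{2}}$ ($t{\left(m,Z \right)} = -24 + 4 \sqrt{m^{2} + Z^{2}} = -24 + 4 \sqrt{Z^{2} + m^{2}}$)
$\left(3767 + t{\left(-15,22 \right)}\right) \left(914 + 2008\right) = \left(3767 - \left(24 - 4 \sqrt{22^{2} + \left(-15\right)^{2}}\right)\right) \left(914 + 2008\right) = \left(3767 - \left(24 - 4 \sqrt{484 + 225}\right)\right) 2922 = \left(3767 - \left(24 - 4 \sqrt{709}\right)\right) 2922 = \left(3743 + 4 \sqrt{709}\right) 2922 = 10937046 + 11688 \sqrt{709}$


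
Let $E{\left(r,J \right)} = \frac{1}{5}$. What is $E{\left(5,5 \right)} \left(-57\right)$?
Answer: $- \frac{57}{5} \approx -11.4$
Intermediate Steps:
$E{\left(r,J \right)} = \frac{1}{5}$
$E{\left(5,5 \right)} \left(-57\right) = \frac{1}{5} \left(-57\right) = - \frac{57}{5}$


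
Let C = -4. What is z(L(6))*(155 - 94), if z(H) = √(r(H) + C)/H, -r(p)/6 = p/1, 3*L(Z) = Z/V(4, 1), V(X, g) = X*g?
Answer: 122*I*√7 ≈ 322.78*I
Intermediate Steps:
L(Z) = Z/12 (L(Z) = (Z/((4*1)))/3 = (Z/4)/3 = Z/12)
r(p) = -6*p (r(p) = -6*p/1 = -6*p)
z(H) = √(-4 - 6*H)/H (z(H) = √(-6*H - 4)/H = √(-4 - 6*H)/H)
z(L(6))*(155 - 94) = (√(-4 - 6/2)/(((1/12)*6)))*(155 - 94) = (√(-4 - 6*½)/(½))*61 = (2*√(-4 - 3))*61 = (2*√(-7))*61 = (2*(I*√7))*61 = (2*I*√7)*61 = 122*I*√7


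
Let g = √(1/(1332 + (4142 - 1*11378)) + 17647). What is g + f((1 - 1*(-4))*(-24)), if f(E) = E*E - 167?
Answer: 14233 + √4271703367/492 ≈ 14366.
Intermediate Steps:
f(E) = -167 + E² (f(E) = E² - 167 = -167 + E²)
g = √4271703367/492 (g = √(1/(1332 + (4142 - 11378)) + 17647) = √(1/(1332 - 7236) + 17647) = √(1/(-5904) + 17647) = √(-1/5904 + 17647) = √(104187887/5904) = √4271703367/492 ≈ 132.84)
g + f((1 - 1*(-4))*(-24)) = √4271703367/492 + (-167 + ((1 - 1*(-4))*(-24))²) = √4271703367/492 + (-167 + ((1 + 4)*(-24))²) = √4271703367/492 + (-167 + (5*(-24))²) = √4271703367/492 + (-167 + (-120)²) = √4271703367/492 + (-167 + 14400) = √4271703367/492 + 14233 = 14233 + √4271703367/492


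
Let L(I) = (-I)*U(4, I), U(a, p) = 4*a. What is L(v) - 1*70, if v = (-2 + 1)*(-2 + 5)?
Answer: -22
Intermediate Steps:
v = -3 (v = -1*3 = -3)
L(I) = -16*I (L(I) = (-I)*(4*4) = -I*16 = -16*I)
L(v) - 1*70 = -16*(-3) - 1*70 = 48 - 70 = -22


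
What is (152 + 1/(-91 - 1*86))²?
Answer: 723771409/31329 ≈ 23102.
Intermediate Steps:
(152 + 1/(-91 - 1*86))² = (152 + 1/(-91 - 86))² = (152 + 1/(-177))² = (152 - 1/177)² = (26903/177)² = 723771409/31329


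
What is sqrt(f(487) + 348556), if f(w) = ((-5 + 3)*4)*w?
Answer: 2*sqrt(86165) ≈ 587.08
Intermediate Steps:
f(w) = -8*w (f(w) = (-2*4)*w = -8*w)
sqrt(f(487) + 348556) = sqrt(-8*487 + 348556) = sqrt(-3896 + 348556) = sqrt(344660) = 2*sqrt(86165)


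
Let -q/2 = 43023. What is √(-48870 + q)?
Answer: 2*I*√33729 ≈ 367.31*I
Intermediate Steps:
q = -86046 (q = -2*43023 = -86046)
√(-48870 + q) = √(-48870 - 86046) = √(-134916) = 2*I*√33729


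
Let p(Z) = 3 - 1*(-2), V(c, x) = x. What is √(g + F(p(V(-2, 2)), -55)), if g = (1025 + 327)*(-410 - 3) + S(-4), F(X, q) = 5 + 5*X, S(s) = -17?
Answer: I*√558363 ≈ 747.24*I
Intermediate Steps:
p(Z) = 5 (p(Z) = 3 + 2 = 5)
g = -558393 (g = (1025 + 327)*(-410 - 3) - 17 = 1352*(-413) - 17 = -558376 - 17 = -558393)
√(g + F(p(V(-2, 2)), -55)) = √(-558393 + (5 + 5*5)) = √(-558393 + (5 + 25)) = √(-558393 + 30) = √(-558363) = I*√558363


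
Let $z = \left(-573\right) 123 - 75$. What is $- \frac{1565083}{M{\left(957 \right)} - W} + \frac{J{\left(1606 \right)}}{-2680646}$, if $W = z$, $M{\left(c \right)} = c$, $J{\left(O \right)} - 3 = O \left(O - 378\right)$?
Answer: $- \frac{4336465403999}{191695676106} \approx -22.622$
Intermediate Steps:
$J{\left(O \right)} = 3 + O \left(-378 + O\right)$ ($J{\left(O \right)} = 3 + O \left(O - 378\right) = 3 + O \left(-378 + O\right)$)
$z = -70554$ ($z = -70479 - 75 = -70554$)
$W = -70554$
$- \frac{1565083}{M{\left(957 \right)} - W} + \frac{J{\left(1606 \right)}}{-2680646} = - \frac{1565083}{957 - -70554} + \frac{3 + 1606^{2} - 607068}{-2680646} = - \frac{1565083}{957 + 70554} + \left(3 + 2579236 - 607068\right) \left(- \frac{1}{2680646}\right) = - \frac{1565083}{71511} + 1972171 \left(- \frac{1}{2680646}\right) = \left(-1565083\right) \frac{1}{71511} - \frac{1972171}{2680646} = - \frac{1565083}{71511} - \frac{1972171}{2680646} = - \frac{4336465403999}{191695676106}$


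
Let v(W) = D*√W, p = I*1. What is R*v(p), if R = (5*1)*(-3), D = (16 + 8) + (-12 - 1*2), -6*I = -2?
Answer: -50*√3 ≈ -86.603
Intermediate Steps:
I = ⅓ (I = -⅙*(-2) = ⅓ ≈ 0.33333)
D = 10 (D = 24 + (-12 - 2) = 24 - 14 = 10)
p = ⅓ (p = (⅓)*1 = ⅓ ≈ 0.33333)
v(W) = 10*√W
R = -15 (R = 5*(-3) = -15)
R*v(p) = -150*√(⅓) = -150*√3/3 = -50*√3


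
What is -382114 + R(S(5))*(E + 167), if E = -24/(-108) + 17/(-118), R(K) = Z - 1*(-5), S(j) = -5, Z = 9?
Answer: -201660475/531 ≈ -3.7978e+5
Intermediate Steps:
R(K) = 14 (R(K) = 9 - 1*(-5) = 9 + 5 = 14)
E = 83/1062 (E = -24*(-1/108) + 17*(-1/118) = 2/9 - 17/118 = 83/1062 ≈ 0.078154)
-382114 + R(S(5))*(E + 167) = -382114 + 14*(83/1062 + 167) = -382114 + 14*(177437/1062) = -382114 + 1242059/531 = -201660475/531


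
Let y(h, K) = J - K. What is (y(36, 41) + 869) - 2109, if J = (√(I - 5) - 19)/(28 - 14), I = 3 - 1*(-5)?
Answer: -17953/14 + √3/14 ≈ -1282.2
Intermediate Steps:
I = 8 (I = 3 + 5 = 8)
J = -19/14 + √3/14 (J = (√(8 - 5) - 19)/(28 - 14) = (√3 - 19)/14 = (-19 + √3)*(1/14) = -19/14 + √3/14 ≈ -1.2334)
y(h, K) = -19/14 - K + √3/14 (y(h, K) = (-19/14 + √3/14) - K = -19/14 - K + √3/14)
(y(36, 41) + 869) - 2109 = ((-19/14 - 1*41 + √3/14) + 869) - 2109 = ((-19/14 - 41 + √3/14) + 869) - 2109 = ((-593/14 + √3/14) + 869) - 2109 = (11573/14 + √3/14) - 2109 = -17953/14 + √3/14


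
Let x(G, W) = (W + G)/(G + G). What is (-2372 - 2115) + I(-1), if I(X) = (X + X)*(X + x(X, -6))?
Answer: -4492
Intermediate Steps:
x(G, W) = (G + W)/(2*G) (x(G, W) = (G + W)/((2*G)) = (G + W)*(1/(2*G)) = (G + W)/(2*G))
I(X) = 2*X*(X + (-6 + X)/(2*X)) (I(X) = (X + X)*(X + (X - 6)/(2*X)) = (2*X)*(X + (-6 + X)/(2*X)) = 2*X*(X + (-6 + X)/(2*X)))
(-2372 - 2115) + I(-1) = (-2372 - 2115) + (-6 - 1 + 2*(-1)**2) = -4487 + (-6 - 1 + 2*1) = -4487 + (-6 - 1 + 2) = -4487 - 5 = -4492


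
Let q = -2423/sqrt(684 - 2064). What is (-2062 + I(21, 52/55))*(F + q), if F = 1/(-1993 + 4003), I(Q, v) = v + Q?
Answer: -37401/36850 - 90622623*I*sqrt(345)/12650 ≈ -1.015 - 1.3306e+5*I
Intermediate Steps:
q = 2423*I*sqrt(345)/690 (q = -2423*(-I*sqrt(345)/690) = -(-2423)*I*sqrt(345)/690 = 2423*I*sqrt(345)/690 ≈ 65.225*I)
I(Q, v) = Q + v
F = 1/2010 ≈ 0.00049751
(-2062 + I(21, 52/55))*(F + q) = (-2062 + (21 + 52/55))*(1/2010 + 2423*I*sqrt(345)/690) = (-2062 + 1207/55)*(1/2010 + 2423*I*sqrt(345)/690) = -112203*(1/2010 + 2423*I*sqrt(345)/690)/55 = -37401/36850 - 90622623*I*sqrt(345)/12650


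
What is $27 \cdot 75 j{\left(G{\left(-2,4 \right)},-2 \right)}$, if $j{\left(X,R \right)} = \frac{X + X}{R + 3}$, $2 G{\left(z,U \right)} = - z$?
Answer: $4050$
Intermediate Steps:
$G{\left(z,U \right)} = - \frac{z}{2}$ ($G{\left(z,U \right)} = \frac{\left(-1\right) z}{2} = - \frac{z}{2}$)
$j{\left(X,R \right)} = \frac{2 X}{3 + R}$
$27 \cdot 75 j{\left(G{\left(-2,4 \right)},-2 \right)} = 27 \cdot 75 \frac{2 \left(\left(- \frac{1}{2}\right) \left(-2\right)\right)}{3 - 2} = 2025 \cdot 2 \cdot 1 \cdot 1^{-1} = 2025 \cdot 2 \cdot 1 \cdot 1 = 2025 \cdot 2 = 4050$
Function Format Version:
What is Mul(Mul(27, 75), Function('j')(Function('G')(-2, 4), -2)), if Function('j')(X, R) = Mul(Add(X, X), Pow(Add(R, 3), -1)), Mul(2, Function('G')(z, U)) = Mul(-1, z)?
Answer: 4050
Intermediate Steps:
Function('G')(z, U) = Mul(Rational(-1, 2), z) (Function('G')(z, U) = Mul(Rational(1, 2), Mul(-1, z)) = Mul(Rational(-1, 2), z))
Function('j')(X, R) = Mul(2, X, Pow(Add(3, R), -1)) (Function('j')(X, R) = Mul(Mul(2, X), Pow(Add(3, R), -1)) = Mul(2, X, Pow(Add(3, R), -1)))
Mul(Mul(27, 75), Function('j')(Function('G')(-2, 4), -2)) = Mul(Mul(27, 75), Mul(2, Mul(Rational(-1, 2), -2), Pow(Add(3, -2), -1))) = Mul(2025, Mul(2, 1, Pow(1, -1))) = Mul(2025, Mul(2, 1, 1)) = Mul(2025, 2) = 4050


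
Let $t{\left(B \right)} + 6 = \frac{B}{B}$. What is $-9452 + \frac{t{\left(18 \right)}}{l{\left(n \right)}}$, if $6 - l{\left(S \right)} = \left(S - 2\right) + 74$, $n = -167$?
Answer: $- \frac{954657}{101} \approx -9452.0$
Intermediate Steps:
$t{\left(B \right)} = -5$ ($t{\left(B \right)} = -6 + \frac{B}{B} = -6 + 1 = -5$)
$l{\left(S \right)} = -66 - S$ ($l{\left(S \right)} = 6 - \left(\left(S - 2\right) + 74\right) = 6 - \left(\left(-2 + S\right) + 74\right) = 6 - \left(72 + S\right) = -66 - S$)
$-9452 + \frac{t{\left(18 \right)}}{l{\left(n \right)}} = -9452 - \frac{5}{-66 - -167} = -9452 - \frac{5}{-66 + 167} = -9452 - \frac{5}{101} = - \frac{954657}{101}$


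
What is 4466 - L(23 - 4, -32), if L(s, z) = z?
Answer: 4498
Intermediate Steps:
4466 - L(23 - 4, -32) = 4466 - 1*(-32) = 4466 + 32 = 4498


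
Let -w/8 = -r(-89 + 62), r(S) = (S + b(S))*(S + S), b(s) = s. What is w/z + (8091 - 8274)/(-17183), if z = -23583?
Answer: -132176445/135075563 ≈ -0.97854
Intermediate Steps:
r(S) = 4*S**2 (r(S) = (S + S)*(S + S) = (2*S)*(2*S) = 4*S**2)
w = 23328 (w = -(-8)*4*(-89 + 62)**2 = -(-8)*4*(-27)**2 = -(-8)*4*729 = -(-8)*2916 = -8*(-2916) = 23328)
w/z + (8091 - 8274)/(-17183) = 23328/(-23583) + (8091 - 8274)/(-17183) = 23328*(-1/23583) - 183*(-1/17183) = -7776/7861 + 183/17183 = -132176445/135075563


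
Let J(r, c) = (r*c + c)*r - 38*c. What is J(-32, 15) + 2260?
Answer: 16570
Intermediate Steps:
J(r, c) = -38*c + r*(c + c*r) (J(r, c) = (c*r + c)*r - 38*c = (c + c*r)*r - 38*c = r*(c + c*r) - 38*c = -38*c + r*(c + c*r))
J(-32, 15) + 2260 = 15*(-38 - 32 + (-32)²) + 2260 = 15*(-38 - 32 + 1024) + 2260 = 15*954 + 2260 = 14310 + 2260 = 16570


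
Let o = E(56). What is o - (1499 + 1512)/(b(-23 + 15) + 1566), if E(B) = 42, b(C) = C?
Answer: 62425/1558 ≈ 40.067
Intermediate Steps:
o = 42
o - (1499 + 1512)/(b(-23 + 15) + 1566) = 42 - (1499 + 1512)/((-23 + 15) + 1566) = 42 - 3011/(-8 + 1566) = 42 - 3011/1558 = 62425/1558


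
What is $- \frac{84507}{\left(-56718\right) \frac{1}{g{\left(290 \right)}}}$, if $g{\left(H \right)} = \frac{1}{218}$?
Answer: $\frac{28169}{4121508} \approx 0.0068346$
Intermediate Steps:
$g{\left(H \right)} = \frac{1}{218}$
$- \frac{84507}{\left(-56718\right) \frac{1}{g{\left(290 \right)}}} = - \frac{84507}{\left(-56718\right) \frac{1}{\frac{1}{218}}} = - \frac{84507}{\left(-56718\right) 218} = - \frac{84507}{-12364524} = \left(-84507\right) \left(- \frac{1}{12364524}\right) = \frac{28169}{4121508}$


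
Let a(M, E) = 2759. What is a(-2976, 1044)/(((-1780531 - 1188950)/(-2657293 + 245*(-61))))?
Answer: 2457568214/989827 ≈ 2482.8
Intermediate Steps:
a(-2976, 1044)/(((-1780531 - 1188950)/(-2657293 + 245*(-61)))) = 2759/(((-1780531 - 1188950)/(-2657293 + 245*(-61)))) = 2759/((-2969481/(-2657293 - 14945))) = 2759/((-2969481/(-2672238))) = 2759/((-2969481*(-1/2672238))) = 2759/(989827/890746) = 2759*(890746/989827) = 2457568214/989827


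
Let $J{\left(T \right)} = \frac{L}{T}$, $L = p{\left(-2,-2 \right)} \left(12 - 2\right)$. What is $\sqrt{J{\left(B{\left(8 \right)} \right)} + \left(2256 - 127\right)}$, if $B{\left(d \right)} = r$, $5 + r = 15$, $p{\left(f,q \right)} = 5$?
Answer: $\sqrt{2134} \approx 46.195$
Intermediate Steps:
$r = 10$ ($r = -5 + 15 = 10$)
$B{\left(d \right)} = 10$
$L = 50$ ($L = 5 \left(12 - 2\right) = 5 \cdot 10 = 50$)
$J{\left(T \right)} = \frac{50}{T}$
$\sqrt{J{\left(B{\left(8 \right)} \right)} + \left(2256 - 127\right)} = \sqrt{\frac{50}{10} + \left(2256 - 127\right)} = \sqrt{50 \cdot \frac{1}{10} + 2129} = \sqrt{5 + 2129} = \sqrt{2134}$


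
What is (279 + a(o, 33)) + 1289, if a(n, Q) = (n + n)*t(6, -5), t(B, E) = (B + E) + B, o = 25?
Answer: 1918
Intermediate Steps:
t(B, E) = E + 2*B
a(n, Q) = 14*n (a(n, Q) = (n + n)*(-5 + 2*6) = (2*n)*(-5 + 12) = (2*n)*7 = 14*n)
(279 + a(o, 33)) + 1289 = (279 + 14*25) + 1289 = (279 + 350) + 1289 = 629 + 1289 = 1918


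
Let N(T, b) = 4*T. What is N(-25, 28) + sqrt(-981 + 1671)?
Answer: -100 + sqrt(690) ≈ -73.732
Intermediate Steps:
N(-25, 28) + sqrt(-981 + 1671) = 4*(-25) + sqrt(-981 + 1671) = -100 + sqrt(690)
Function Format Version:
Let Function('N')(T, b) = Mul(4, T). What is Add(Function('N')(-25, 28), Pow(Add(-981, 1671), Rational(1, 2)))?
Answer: Add(-100, Pow(690, Rational(1, 2))) ≈ -73.732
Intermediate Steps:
Add(Function('N')(-25, 28), Pow(Add(-981, 1671), Rational(1, 2))) = Add(Mul(4, -25), Pow(Add(-981, 1671), Rational(1, 2))) = Add(-100, Pow(690, Rational(1, 2)))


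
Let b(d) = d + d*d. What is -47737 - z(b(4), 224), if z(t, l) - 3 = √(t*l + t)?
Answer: -47740 - 30*√5 ≈ -47807.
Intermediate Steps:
b(d) = d + d²
z(t, l) = 3 + √(t + l*t) (z(t, l) = 3 + √(t*l + t) = 3 + √(l*t + t) = 3 + √(t + l*t))
-47737 - z(b(4), 224) = -47737 - (3 + √((4*(1 + 4))*(1 + 224))) = -47737 - (3 + √((4*5)*225)) = -47737 - (3 + √(20*225)) = -47737 - (3 + √4500) = -47737 - (3 + 30*√5) = -47737 + (-3 - 30*√5) = -47740 - 30*√5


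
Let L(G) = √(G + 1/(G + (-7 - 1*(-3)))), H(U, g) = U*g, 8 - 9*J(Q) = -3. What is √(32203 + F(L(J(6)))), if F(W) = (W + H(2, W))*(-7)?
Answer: √(805075 - 35*√194)/5 ≈ 179.40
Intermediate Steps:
J(Q) = 11/9 (J(Q) = 8/9 - ⅑*(-3) = 8/9 + ⅓ = 11/9)
L(G) = √(G + 1/(-4 + G)) (L(G) = √(G + 1/(G + (-7 + 3))) = √(G + 1/(G - 4)) = √(G + 1/(-4 + G)))
F(W) = -21*W (F(W) = (W + 2*W)*(-7) = (3*W)*(-7) = -21*W)
√(32203 + F(L(J(6)))) = √(32203 - 21*√(-1/(-4 + 11/9))*√(-1 - 11*(-4 + 11/9)/9)) = √(32203 - 21*√194*√(-1/(-25/9))/9) = √(32203 - 21*√194/15) = √(32203 - 7*√194/5)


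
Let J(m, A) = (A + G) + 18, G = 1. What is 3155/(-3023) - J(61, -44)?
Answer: 72420/3023 ≈ 23.956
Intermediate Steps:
J(m, A) = 19 + A (J(m, A) = (A + 1) + 18 = (1 + A) + 18 = 19 + A)
3155/(-3023) - J(61, -44) = 3155/(-3023) - (19 - 44) = 3155*(-1/3023) - 1*(-25) = -3155/3023 + 25 = 72420/3023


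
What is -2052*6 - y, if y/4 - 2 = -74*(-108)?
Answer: -44288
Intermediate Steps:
y = 31976 (y = 8 + 4*(-74*(-108)) = 8 + 4*7992 = 8 + 31968 = 31976)
-2052*6 - y = -2052*6 - 1*31976 = -12312 - 31976 = -44288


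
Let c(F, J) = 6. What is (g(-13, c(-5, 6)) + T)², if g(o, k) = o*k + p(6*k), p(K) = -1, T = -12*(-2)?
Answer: 3025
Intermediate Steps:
T = 24
g(o, k) = -1 + k*o (g(o, k) = o*k - 1 = k*o - 1 = -1 + k*o)
(g(-13, c(-5, 6)) + T)² = ((-1 + 6*(-13)) + 24)² = ((-1 - 78) + 24)² = (-79 + 24)² = (-55)² = 3025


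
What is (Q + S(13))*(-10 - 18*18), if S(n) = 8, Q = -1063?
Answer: 352370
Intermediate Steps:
(Q + S(13))*(-10 - 18*18) = (-1063 + 8)*(-10 - 18*18) = -1055*(-10 - 324) = -1055*(-334) = 352370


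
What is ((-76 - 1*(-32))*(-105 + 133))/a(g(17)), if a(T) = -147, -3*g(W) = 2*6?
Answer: 176/21 ≈ 8.3810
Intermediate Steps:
g(W) = -4 (g(W) = -2*6/3 = -⅓*12 = -4)
((-76 - 1*(-32))*(-105 + 133))/a(g(17)) = ((-76 - 1*(-32))*(-105 + 133))/(-147) = ((-76 + 32)*28)*(-1/147) = -44*28*(-1/147) = -1232*(-1/147) = 176/21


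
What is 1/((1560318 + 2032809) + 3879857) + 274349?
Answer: 2050205687417/7472984 ≈ 2.7435e+5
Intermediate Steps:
1/((1560318 + 2032809) + 3879857) + 274349 = 1/(3593127 + 3879857) + 274349 = 1/7472984 + 274349 = 2050205687417/7472984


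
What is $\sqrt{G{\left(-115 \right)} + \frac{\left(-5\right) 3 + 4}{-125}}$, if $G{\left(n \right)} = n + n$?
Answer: $\frac{i \sqrt{143695}}{25} \approx 15.163 i$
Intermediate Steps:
$G{\left(n \right)} = 2 n$
$\sqrt{G{\left(-115 \right)} + \frac{\left(-5\right) 3 + 4}{-125}} = \sqrt{2 \left(-115\right) + \frac{\left(-5\right) 3 + 4}{-125}} = \sqrt{-230 + \left(-15 + 4\right) \left(- \frac{1}{125}\right)} = \sqrt{-230 - - \frac{11}{125}} = \sqrt{-230 + \frac{11}{125}} = \sqrt{- \frac{28739}{125}} = \frac{i \sqrt{143695}}{25}$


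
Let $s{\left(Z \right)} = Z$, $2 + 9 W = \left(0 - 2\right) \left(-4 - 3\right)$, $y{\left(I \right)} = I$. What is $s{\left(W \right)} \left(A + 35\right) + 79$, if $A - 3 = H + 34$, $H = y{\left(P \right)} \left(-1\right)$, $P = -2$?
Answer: $\frac{533}{3} \approx 177.67$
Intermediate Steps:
$H = 2$ ($H = \left(-2\right) \left(-1\right) = 2$)
$W = \frac{4}{3}$ ($W = - \frac{2}{9} + \frac{\left(0 - 2\right) \left(-4 - 3\right)}{9} = - \frac{2}{9} + \frac{\left(-2\right) \left(-7\right)}{9} = - \frac{2}{9} + \frac{1}{9} \cdot 14 = - \frac{2}{9} + \frac{14}{9} = \frac{4}{3} \approx 1.3333$)
$A = 39$ ($A = 3 + \left(2 + 34\right) = 3 + 36 = 39$)
$s{\left(W \right)} \left(A + 35\right) + 79 = \frac{4 \left(39 + 35\right)}{3} + 79 = \frac{4}{3} \cdot 74 + 79 = \frac{296}{3} + 79 = \frac{533}{3}$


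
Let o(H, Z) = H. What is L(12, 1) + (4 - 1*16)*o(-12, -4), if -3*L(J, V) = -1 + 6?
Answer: 427/3 ≈ 142.33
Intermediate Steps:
L(J, V) = -5/3 (L(J, V) = -(-1 + 6)/3 = -⅓*5 = -5/3)
L(12, 1) + (4 - 1*16)*o(-12, -4) = -5/3 + (4 - 1*16)*(-12) = -5/3 + (4 - 16)*(-12) = -5/3 - 12*(-12) = -5/3 + 144 = 427/3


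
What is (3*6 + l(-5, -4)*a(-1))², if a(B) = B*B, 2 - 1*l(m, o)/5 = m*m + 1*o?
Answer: 5929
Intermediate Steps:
l(m, o) = 10 - 5*o - 5*m² (l(m, o) = 10 - 5*(m*m + 1*o) = 10 - 5*(m² + o) = 10 - 5*(o + m²) = 10 + (-5*o - 5*m²) = 10 - 5*o - 5*m²)
a(B) = B²
(3*6 + l(-5, -4)*a(-1))² = (3*6 + (10 - 5*(-4) - 5*(-5)²)*(-1)²)² = (18 + (10 + 20 - 5*25)*1)² = (18 + (10 + 20 - 125)*1)² = (18 - 95*1)² = (18 - 95)² = (-77)² = 5929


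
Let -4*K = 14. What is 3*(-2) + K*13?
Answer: -103/2 ≈ -51.500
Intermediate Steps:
K = -7/2 (K = -¼*14 = -7/2 ≈ -3.5000)
3*(-2) + K*13 = 3*(-2) - 7/2*13 = -6 - 91/2 = -103/2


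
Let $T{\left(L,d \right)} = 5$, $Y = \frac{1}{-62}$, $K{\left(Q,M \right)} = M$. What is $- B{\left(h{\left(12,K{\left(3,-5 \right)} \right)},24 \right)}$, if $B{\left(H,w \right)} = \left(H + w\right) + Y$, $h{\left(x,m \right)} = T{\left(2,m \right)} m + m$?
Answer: $\frac{373}{62} \approx 6.0161$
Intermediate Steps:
$Y = - \frac{1}{62} \approx -0.016129$
$h{\left(x,m \right)} = 6 m$ ($h{\left(x,m \right)} = 5 m + m = 6 m$)
$B{\left(H,w \right)} = - \frac{1}{62} + H + w$ ($B{\left(H,w \right)} = \left(H + w\right) - \frac{1}{62} = - \frac{1}{62} + H + w$)
$- B{\left(h{\left(12,K{\left(3,-5 \right)} \right)},24 \right)} = - (- \frac{1}{62} + 6 \left(-5\right) + 24) = - (- \frac{1}{62} - 30 + 24) = \left(-1\right) \left(- \frac{373}{62}\right) = \frac{373}{62}$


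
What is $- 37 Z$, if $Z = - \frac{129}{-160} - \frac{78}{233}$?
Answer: $- \frac{650349}{37280} \approx -17.445$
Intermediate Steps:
$Z = \frac{17577}{37280}$ ($Z = \left(-129\right) \left(- \frac{1}{160}\right) - \frac{78}{233} = \frac{129}{160} - \frac{78}{233} = \frac{17577}{37280} \approx 0.47149$)
$- 37 Z = \left(-37\right) \frac{17577}{37280} = - \frac{650349}{37280}$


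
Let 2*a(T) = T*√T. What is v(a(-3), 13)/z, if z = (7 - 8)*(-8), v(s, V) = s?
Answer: -3*I*√3/16 ≈ -0.32476*I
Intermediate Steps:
a(T) = T^(3/2)/2 (a(T) = (T*√T)/2 = T^(3/2)/2)
z = 8 (z = -1*(-8) = 8)
v(a(-3), 13)/z = ((-3)^(3/2)/2)/8 = ((-3*I*√3)/2)*(⅛) = -3*I*√3/2*(⅛) = -3*I*√3/16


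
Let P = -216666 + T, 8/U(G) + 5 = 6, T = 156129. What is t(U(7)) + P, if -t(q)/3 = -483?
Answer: -59088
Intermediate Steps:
U(G) = 8 (U(G) = 8/(-5 + 6) = 8/1 = 8*1 = 8)
P = -60537 (P = -216666 + 156129 = -60537)
t(q) = 1449 (t(q) = -3*(-483) = 1449)
t(U(7)) + P = 1449 - 60537 = -59088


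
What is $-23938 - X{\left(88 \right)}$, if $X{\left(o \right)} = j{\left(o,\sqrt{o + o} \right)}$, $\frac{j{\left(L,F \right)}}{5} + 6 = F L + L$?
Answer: $-24348 - 1760 \sqrt{11} \approx -30185.0$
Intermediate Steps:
$j{\left(L,F \right)} = -30 + 5 L + 5 F L$ ($j{\left(L,F \right)} = -30 + 5 \left(F L + L\right) = -30 + 5 \left(L + F L\right) = -30 + \left(5 L + 5 F L\right) = -30 + 5 L + 5 F L$)
$X{\left(o \right)} = -30 + 5 o + 5 \sqrt{2} o^{\frac{3}{2}}$ ($X{\left(o \right)} = -30 + 5 o + 5 \sqrt{o + o} o = -30 + 5 o + 5 \sqrt{2 o} o = -30 + 5 o + 5 \sqrt{2} \sqrt{o} o = -30 + 5 o + 5 \sqrt{2} o^{\frac{3}{2}}$)
$-23938 - X{\left(88 \right)} = -23938 - \left(-30 + 5 \cdot 88 + 5 \sqrt{2} \cdot 88^{\frac{3}{2}}\right) = -23938 - \left(-30 + 440 + 5 \sqrt{2} \cdot 176 \sqrt{22}\right) = -23938 - \left(-30 + 440 + 1760 \sqrt{11}\right) = -23938 - \left(410 + 1760 \sqrt{11}\right) = -24348 - 1760 \sqrt{11}$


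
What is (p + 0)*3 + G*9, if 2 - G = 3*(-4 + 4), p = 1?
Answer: 21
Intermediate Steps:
G = 2 (G = 2 - 3*(-4 + 4) = 2 - 3*0 = 2 - 1*0 = 2 + 0 = 2)
(p + 0)*3 + G*9 = (1 + 0)*3 + 2*9 = 1*3 + 18 = 3 + 18 = 21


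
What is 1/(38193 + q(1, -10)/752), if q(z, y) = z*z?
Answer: 752/28721137 ≈ 2.6183e-5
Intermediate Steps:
q(z, y) = z²
1/(38193 + q(1, -10)/752) = 1/(38193 + 1²/752) = 1/(38193 + 1*(1/752)) = 1/(38193 + 1/752) = 1/(28721137/752) = 752/28721137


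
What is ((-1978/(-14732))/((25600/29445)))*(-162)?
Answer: -471761901/18856960 ≈ -25.018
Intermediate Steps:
((-1978/(-14732))/((25600/29445)))*(-162) = ((-1978*(-1/14732))/((25600*(1/29445))))*(-162) = (989/(7366*(5120/5889)))*(-162) = ((989/7366)*(5889/5120))*(-162) = (5824221/37713920)*(-162) = -471761901/18856960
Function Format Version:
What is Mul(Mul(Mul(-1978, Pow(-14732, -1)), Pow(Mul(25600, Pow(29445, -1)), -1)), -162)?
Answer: Rational(-471761901, 18856960) ≈ -25.018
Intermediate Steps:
Mul(Mul(Mul(-1978, Pow(-14732, -1)), Pow(Mul(25600, Pow(29445, -1)), -1)), -162) = Mul(Mul(Mul(-1978, Rational(-1, 14732)), Pow(Mul(25600, Rational(1, 29445)), -1)), -162) = Mul(Mul(Rational(989, 7366), Pow(Rational(5120, 5889), -1)), -162) = Mul(Mul(Rational(989, 7366), Rational(5889, 5120)), -162) = Mul(Rational(5824221, 37713920), -162) = Rational(-471761901, 18856960)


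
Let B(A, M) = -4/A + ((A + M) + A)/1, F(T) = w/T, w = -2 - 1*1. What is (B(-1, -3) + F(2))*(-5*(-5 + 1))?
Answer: -50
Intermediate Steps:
w = -3 (w = -2 - 1 = -3)
F(T) = -3/T
B(A, M) = M - 4/A + 2*A (B(A, M) = -4/A + (M + 2*A)*1 = -4/A + (M + 2*A) = M - 4/A + 2*A)
(B(-1, -3) + F(2))*(-5*(-5 + 1)) = ((-3 - 4/(-1) + 2*(-1)) - 3/2)*(-5*(-5 + 1)) = ((-3 - 4*(-1) - 2) - 3*½)*(-5*(-4)) = ((-3 + 4 - 2) - 3/2)*20 = (-1 - 3/2)*20 = -5/2*20 = -50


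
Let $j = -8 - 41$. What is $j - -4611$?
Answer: $4562$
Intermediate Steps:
$j = -49$
$j - -4611 = -49 - -4611 = -49 + 4611 = 4562$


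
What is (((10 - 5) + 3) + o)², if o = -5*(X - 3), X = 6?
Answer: 49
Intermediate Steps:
o = -15 (o = -5*(6 - 3) = -5*3 = -15)
(((10 - 5) + 3) + o)² = (((10 - 5) + 3) - 15)² = ((5 + 3) - 15)² = (8 - 15)² = (-7)² = 49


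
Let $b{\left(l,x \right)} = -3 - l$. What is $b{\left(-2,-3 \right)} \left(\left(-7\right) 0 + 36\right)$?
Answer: $-36$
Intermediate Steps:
$b{\left(-2,-3 \right)} \left(\left(-7\right) 0 + 36\right) = \left(-3 - -2\right) \left(\left(-7\right) 0 + 36\right) = \left(-3 + 2\right) \left(0 + 36\right) = \left(-1\right) 36 = -36$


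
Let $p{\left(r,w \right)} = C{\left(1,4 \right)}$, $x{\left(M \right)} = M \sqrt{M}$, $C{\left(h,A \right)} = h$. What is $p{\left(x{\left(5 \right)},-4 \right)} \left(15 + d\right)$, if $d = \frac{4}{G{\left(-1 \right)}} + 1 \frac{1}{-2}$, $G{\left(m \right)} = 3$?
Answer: $\frac{95}{6} \approx 15.833$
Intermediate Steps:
$d = \frac{5}{6}$ ($d = \frac{4}{3} + 1 \frac{1}{-2} = 4 \cdot \frac{1}{3} + 1 \left(- \frac{1}{2}\right) = \frac{4}{3} - \frac{1}{2} = \frac{5}{6} \approx 0.83333$)
$x{\left(M \right)} = M^{\frac{3}{2}}$
$p{\left(r,w \right)} = 1$
$p{\left(x{\left(5 \right)},-4 \right)} \left(15 + d\right) = 1 \left(15 + \frac{5}{6}\right) = 1 \cdot \frac{95}{6} = \frac{95}{6}$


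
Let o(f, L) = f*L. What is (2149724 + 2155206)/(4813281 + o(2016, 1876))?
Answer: 4304930/8595297 ≈ 0.50085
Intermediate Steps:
o(f, L) = L*f
(2149724 + 2155206)/(4813281 + o(2016, 1876)) = (2149724 + 2155206)/(4813281 + 1876*2016) = 4304930/(4813281 + 3782016) = 4304930/8595297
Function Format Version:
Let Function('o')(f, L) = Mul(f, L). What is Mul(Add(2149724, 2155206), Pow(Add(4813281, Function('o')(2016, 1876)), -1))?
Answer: Rational(4304930, 8595297) ≈ 0.50085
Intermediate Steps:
Function('o')(f, L) = Mul(L, f)
Mul(Add(2149724, 2155206), Pow(Add(4813281, Function('o')(2016, 1876)), -1)) = Mul(Add(2149724, 2155206), Pow(Add(4813281, Mul(1876, 2016)), -1)) = Mul(4304930, Pow(Add(4813281, 3782016), -1)) = Mul(4304930, Pow(8595297, -1)) = Mul(4304930, Rational(1, 8595297)) = Rational(4304930, 8595297)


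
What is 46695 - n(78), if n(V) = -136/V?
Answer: 1821173/39 ≈ 46697.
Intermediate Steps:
46695 - n(78) = 46695 - (-136)/78 = 46695 - 1*(-68/39) = 46695 + 68/39 = 1821173/39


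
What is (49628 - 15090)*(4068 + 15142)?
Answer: 663474980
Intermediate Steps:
(49628 - 15090)*(4068 + 15142) = 34538*19210 = 663474980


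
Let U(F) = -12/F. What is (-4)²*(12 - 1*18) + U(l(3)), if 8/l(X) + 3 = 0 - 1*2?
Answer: -177/2 ≈ -88.500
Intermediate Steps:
l(X) = -8/5 (l(X) = 8/(-3 + (0 - 1*2)) = 8/(-3 + (0 - 2)) = 8/(-3 - 2) = 8/(-5) = 8*(-⅕) = -8/5)
(-4)²*(12 - 1*18) + U(l(3)) = (-4)²*(12 - 1*18) - 12/(-8/5) = 16*(12 - 18) - 12*(-5/8) = 16*(-6) + 15/2 = -96 + 15/2 = -177/2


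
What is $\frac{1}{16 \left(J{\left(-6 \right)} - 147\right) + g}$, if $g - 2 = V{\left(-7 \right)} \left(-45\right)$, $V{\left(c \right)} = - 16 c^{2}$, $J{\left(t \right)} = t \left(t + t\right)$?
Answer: $\frac{1}{34082} \approx 2.9341 \cdot 10^{-5}$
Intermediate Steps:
$J{\left(t \right)} = 2 t^{2}$ ($J{\left(t \right)} = t 2 t = 2 t^{2}$)
$g = 35282$ ($g = 2 + - 16 \left(-7\right)^{2} \left(-45\right) = 2 + \left(-16\right) 49 \left(-45\right) = 2 - -35280 = 2 + 35280 = 35282$)
$\frac{1}{16 \left(J{\left(-6 \right)} - 147\right) + g} = \frac{1}{16 \left(2 \left(-6\right)^{2} - 147\right) + 35282} = \frac{1}{16 \left(2 \cdot 36 - 147\right) + 35282} = \frac{1}{16 \left(72 - 147\right) + 35282} = \frac{1}{16 \left(-75\right) + 35282} = \frac{1}{-1200 + 35282} = \frac{1}{34082}$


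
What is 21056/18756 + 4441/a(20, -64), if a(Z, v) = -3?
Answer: -6936019/4689 ≈ -1479.2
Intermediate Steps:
21056/18756 + 4441/a(20, -64) = 21056/18756 + 4441/(-3) = 21056*(1/18756) + 4441*(-1/3) = 5264/4689 - 4441/3 = -6936019/4689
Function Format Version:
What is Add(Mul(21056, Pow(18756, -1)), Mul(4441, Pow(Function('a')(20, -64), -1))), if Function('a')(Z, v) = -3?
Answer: Rational(-6936019, 4689) ≈ -1479.2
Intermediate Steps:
Add(Mul(21056, Pow(18756, -1)), Mul(4441, Pow(Function('a')(20, -64), -1))) = Add(Mul(21056, Pow(18756, -1)), Mul(4441, Pow(-3, -1))) = Add(Mul(21056, Rational(1, 18756)), Mul(4441, Rational(-1, 3))) = Add(Rational(5264, 4689), Rational(-4441, 3)) = Rational(-6936019, 4689)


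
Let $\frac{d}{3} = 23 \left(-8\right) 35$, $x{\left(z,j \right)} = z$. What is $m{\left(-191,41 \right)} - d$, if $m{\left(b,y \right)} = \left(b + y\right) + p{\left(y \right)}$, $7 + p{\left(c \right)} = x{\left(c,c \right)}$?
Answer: $19204$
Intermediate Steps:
$p{\left(c \right)} = -7 + c$
$m{\left(b,y \right)} = -7 + b + 2 y$ ($m{\left(b,y \right)} = \left(b + y\right) + \left(-7 + y\right) = -7 + b + 2 y$)
$d = -19320$ ($d = 3 \cdot 23 \left(-8\right) 35 = 3 \left(\left(-184\right) 35\right) = 3 \left(-6440\right) = -19320$)
$m{\left(-191,41 \right)} - d = \left(-7 - 191 + 2 \cdot 41\right) - -19320 = \left(-7 - 191 + 82\right) + 19320 = -116 + 19320 = 19204$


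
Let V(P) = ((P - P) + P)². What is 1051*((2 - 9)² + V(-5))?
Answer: 77774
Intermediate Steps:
V(P) = P² (V(P) = (0 + P)² = P²)
1051*((2 - 9)² + V(-5)) = 1051*((2 - 9)² + (-5)²) = 1051*((-7)² + 25) = 1051*(49 + 25) = 1051*74 = 77774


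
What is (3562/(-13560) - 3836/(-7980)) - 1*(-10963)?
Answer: 282456349/25764 ≈ 10963.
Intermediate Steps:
(3562/(-13560) - 3836/(-7980)) - 1*(-10963) = (3562*(-1/13560) - 3836*(-1/7980)) + 10963 = (-1781/6780 + 137/285) + 10963 = 5617/25764 + 10963 = 282456349/25764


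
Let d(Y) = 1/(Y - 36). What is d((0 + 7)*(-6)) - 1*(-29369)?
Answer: 2290781/78 ≈ 29369.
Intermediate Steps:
d(Y) = 1/(-36 + Y)
d((0 + 7)*(-6)) - 1*(-29369) = 1/(-36 + (0 + 7)*(-6)) - 1*(-29369) = 1/(-36 + 7*(-6)) + 29369 = 1/(-36 - 42) + 29369 = 1/(-78) + 29369 = -1/78 + 29369 = 2290781/78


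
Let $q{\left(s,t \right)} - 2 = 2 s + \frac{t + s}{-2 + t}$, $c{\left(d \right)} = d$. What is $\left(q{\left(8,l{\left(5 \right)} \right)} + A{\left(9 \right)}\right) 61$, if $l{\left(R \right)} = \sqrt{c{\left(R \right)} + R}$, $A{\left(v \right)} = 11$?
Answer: $\frac{6100}{3} + \frac{305 \sqrt{10}}{3} \approx 2354.8$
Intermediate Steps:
$l{\left(R \right)} = \sqrt{2} \sqrt{R}$ ($l{\left(R \right)} = \sqrt{R + R} = \sqrt{2 R} = \sqrt{2} \sqrt{R}$)
$q{\left(s,t \right)} = 2 + 2 s + \frac{s + t}{-2 + t}$ ($q{\left(s,t \right)} = 2 + \left(2 s + \frac{t + s}{-2 + t}\right) = 2 + \left(2 s + \frac{s + t}{-2 + t}\right) = 2 + 2 s + \frac{s + t}{-2 + t}$)
$\left(q{\left(8,l{\left(5 \right)} \right)} + A{\left(9 \right)}\right) 61 = \left(\frac{-4 - 24 + 3 \sqrt{2} \sqrt{5} + 2 \cdot 8 \sqrt{2} \sqrt{5}}{-2 + \sqrt{2} \sqrt{5}} + 11\right) 61 = \left(\frac{-4 - 24 + 3 \sqrt{10} + 2 \cdot 8 \sqrt{10}}{-2 + \sqrt{10}} + 11\right) 61 = \left(\frac{-4 - 24 + 3 \sqrt{10} + 16 \sqrt{10}}{-2 + \sqrt{10}} + 11\right) 61 = \left(\frac{-28 + 19 \sqrt{10}}{-2 + \sqrt{10}} + 11\right) 61 = \left(11 + \frac{-28 + 19 \sqrt{10}}{-2 + \sqrt{10}}\right) 61 = 671 + \frac{61 \left(-28 + 19 \sqrt{10}\right)}{-2 + \sqrt{10}}$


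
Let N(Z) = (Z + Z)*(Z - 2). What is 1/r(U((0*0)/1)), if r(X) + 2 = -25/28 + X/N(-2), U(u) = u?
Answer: -28/81 ≈ -0.34568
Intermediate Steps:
N(Z) = 2*Z*(-2 + Z) (N(Z) = (2*Z)*(-2 + Z) = 2*Z*(-2 + Z))
r(X) = -81/28 + X/16 (r(X) = -2 + (-25/28 + X/((2*(-2)*(-2 - 2)))) = -2 + (-25*1/28 + X/((2*(-2)*(-4)))) = -2 + (-25/28 + X/16) = -81/28 + X/16)
1/r(U((0*0)/1)) = 1/(-81/28 + ((0*0)/1)/16) = 1/(-81/28 + (0*1)/16) = 1/(-81/28 + (1/16)*0) = 1/(-81/28 + 0) = 1/(-81/28) = -28/81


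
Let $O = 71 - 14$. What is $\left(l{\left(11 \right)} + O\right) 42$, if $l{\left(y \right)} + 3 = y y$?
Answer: $7350$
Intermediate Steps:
$l{\left(y \right)} = -3 + y^{2}$ ($l{\left(y \right)} = -3 + y y = -3 + y^{2}$)
$O = 57$
$\left(l{\left(11 \right)} + O\right) 42 = \left(\left(-3 + 11^{2}\right) + 57\right) 42 = \left(\left(-3 + 121\right) + 57\right) 42 = \left(118 + 57\right) 42 = 175 \cdot 42 = 7350$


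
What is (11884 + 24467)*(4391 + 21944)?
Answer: 957303585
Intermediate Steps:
(11884 + 24467)*(4391 + 21944) = 36351*26335 = 957303585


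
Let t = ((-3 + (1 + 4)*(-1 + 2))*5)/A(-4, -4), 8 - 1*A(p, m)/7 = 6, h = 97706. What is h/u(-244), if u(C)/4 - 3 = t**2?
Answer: 2393797/344 ≈ 6958.7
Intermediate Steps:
A(p, m) = 14 (A(p, m) = 56 - 7*6 = 56 - 42 = 14)
t = 5/7 (t = ((-3 + (1 + 4)*(-1 + 2))*5)/14 = ((-3 + 5*1)*5)*(1/14) = ((-3 + 5)*5)*(1/14) = (2*5)*(1/14) = 10*(1/14) = 5/7 ≈ 0.71429)
u(C) = 688/49 (u(C) = 12 + 4*(5/7)**2 = 12 + 4*(25/49) = 12 + 100/49 = 688/49)
h/u(-244) = 97706/(688/49) = 97706*(49/688) = 2393797/344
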